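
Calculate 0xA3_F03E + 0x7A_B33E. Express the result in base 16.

0x11EA37C

Add column by column in base 16, right to left:
  E+E = C carry 1
  3+3+1 = 7
  0+3 = 3
  F+B = A carry 1
  3+A+1 = E
  A+7 = 1 carry 1
  final carry 1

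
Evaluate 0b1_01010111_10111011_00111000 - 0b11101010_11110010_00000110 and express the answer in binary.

Subtract column by column in base 2:
  0-0 → 0
  0-1 → 1 (borrow)
  0-1-1 → 0 (borrow)
  1-0-1 → 0
  1-0 → 1
  1-0 → 1
  0-0 → 0
  0-0 → 0
  1-0 → 1
  1-1 → 0
  0-0 → 0
  1-0 → 1
  1-1 → 0
  1-1 → 0
  0-1 → 1 (borrow)
  1-1-1 → 1 (borrow)
  1-0-1 → 0
  1-1 → 0
  1-0 → 1
  0-1 → 1 (borrow)
  1-0-1 → 0
  0-1 → 1 (borrow)
  1-1-1 → 1 (borrow)
  0-1-1 → 0 (borrow)
  1-0-1 → 0

0b11011001100100100110010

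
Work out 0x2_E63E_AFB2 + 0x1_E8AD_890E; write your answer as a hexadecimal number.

0x4CEEC38C0

Add column by column in base 16, right to left:
  2+E = 0 carry 1
  B+0+1 = C
  F+9 = 8 carry 1
  A+8+1 = 3 carry 1
  E+D+1 = C carry 1
  3+A+1 = E
  6+8 = E
  E+E = C carry 1
  2+1+1 = 4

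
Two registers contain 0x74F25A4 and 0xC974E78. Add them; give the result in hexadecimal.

0x13E6741C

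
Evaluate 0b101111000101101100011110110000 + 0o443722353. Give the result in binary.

0b110011101001100110110010011011

0o443722353 = 0b100100011111010010011101011 in binary.
Add column by column in base 2, right to left:
  0+1 = 1
  0+1 = 1
  0+0 = 0
  0+1 = 1
  1+0 = 1
  1+1 = 0 carry 1
  0+1+1 = 0 carry 1
  1+1+1 = 1 carry 1
  1+0+1 = 0 carry 1
  1+0+1 = 0 carry 1
  1+1+1 = 1 carry 1
  0+0+1 = 1
  0+0 = 0
  0+1 = 1
  1+0 = 1
  1+1 = 0 carry 1
  0+1+1 = 0 carry 1
  1+1+1 = 1 carry 1
  1+1+1 = 1 carry 1
  0+1+1 = 0 carry 1
  1+0+1 = 0 carry 1
  0+0+1 = 1
  0+0 = 0
  0+1 = 1
  1+0 = 1
  1+0 = 1
  1+1 = 0 carry 1
  1+0+1 = 0 carry 1
  0+0+1 = 1
  1+0 = 1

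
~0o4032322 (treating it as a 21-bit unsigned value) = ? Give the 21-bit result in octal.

0o3745455

Each oct digit d becomes 7−d:
  4→3, 0→7, 3→4, 2→5, 3→4, 2→5, 2→5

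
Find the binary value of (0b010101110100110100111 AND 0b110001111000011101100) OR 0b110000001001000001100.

0b010101110100110100111 AND 0b110001111000011101100 = 0b010001110000010100100.
Then OR with 0b110000001001000001100.

0b110001111001010101100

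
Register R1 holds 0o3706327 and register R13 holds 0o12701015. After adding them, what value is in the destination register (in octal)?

Add column by column in base 8, right to left:
  7+5 = 4 carry 1
  2+1+1 = 4
  3+0 = 3
  6+1 = 7
  0+0 = 0
  7+7 = 6 carry 1
  3+2+1 = 6
  0+1 = 1

0o16607344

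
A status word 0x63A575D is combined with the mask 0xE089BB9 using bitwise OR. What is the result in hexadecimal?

OR each hex digit independently (no carries):
  6|E=E, 3|0=3, A|8=A, 5|9=D, 7|B=F, 5|B=F, D|9=D

0xE3ADFFD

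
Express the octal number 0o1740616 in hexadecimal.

0x7C18E

Each octal digit is 3 bits: 1=001 7=111 4=100 0=000 6=110 1=001 6=110.
Group the bits into nibbles: 0111 1100 0001 1000 1110 → 7C18E.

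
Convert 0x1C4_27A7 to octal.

0o161023647

Expand each hex digit to 4 bits: 1=0001 C=1100 4=0100 2=0010 7=0111 A=1010 7=0111.
Group the bits in threes: 001 110 001 000 010 011 110 100 111 → 161023647.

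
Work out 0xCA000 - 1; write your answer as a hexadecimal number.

0xC9FFF

The trailing 3 digits are 0, so subtracting 1 borrows through: they become F and the next digit up decrements.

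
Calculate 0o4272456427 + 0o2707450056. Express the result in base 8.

0o7202126505

Add column by column in base 8, right to left:
  7+6 = 5 carry 1
  2+5+1 = 0 carry 1
  4+0+1 = 5
  6+0 = 6
  5+5 = 2 carry 1
  4+4+1 = 1 carry 1
  2+7+1 = 2 carry 1
  7+0+1 = 0 carry 1
  2+7+1 = 2 carry 1
  4+2+1 = 7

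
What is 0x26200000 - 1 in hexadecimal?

0x261FFFFF

The trailing 5 digits are 0, so subtracting 1 borrows through: they become F and the next digit up decrements.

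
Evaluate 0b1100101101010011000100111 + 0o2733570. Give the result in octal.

0b1100101101010011000100111 = 0o145523047 in octal.
Add column by column in base 8, right to left:
  7+0 = 7
  4+7 = 3 carry 1
  0+5+1 = 6
  3+3 = 6
  2+3 = 5
  5+7 = 4 carry 1
  5+2+1 = 0 carry 1
  4+0+1 = 5
  1+0 = 1

0o150456637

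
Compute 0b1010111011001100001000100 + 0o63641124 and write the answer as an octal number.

0b1010111011001100001000100 = 0o127314104 in octal.
Add column by column in base 8, right to left:
  4+4 = 0 carry 1
  0+2+1 = 3
  1+1 = 2
  4+1 = 5
  1+4 = 5
  3+6 = 1 carry 1
  7+3+1 = 3 carry 1
  2+6+1 = 1 carry 1
  1+0+1 = 2

0o213155230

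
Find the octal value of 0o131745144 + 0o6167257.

0o140134423

Add column by column in base 8, right to left:
  4+7 = 3 carry 1
  4+5+1 = 2 carry 1
  1+2+1 = 4
  5+7 = 4 carry 1
  4+6+1 = 3 carry 1
  7+1+1 = 1 carry 1
  1+6+1 = 0 carry 1
  3+0+1 = 4
  1+0 = 1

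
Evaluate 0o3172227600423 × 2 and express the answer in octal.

Multiply each base-8 digit by 2, carrying:
  3×2 = 6 → write 6
  2×2 = 4 → write 4
  4×2 = 8 → write 0 carry 1
  0×2+1 = 1 → write 1
  0×2 = 0 → write 0
  6×2 = 12 → write 4 carry 1
  7×2+1 = 15 → write 7 carry 1
  2×2+1 = 5 → write 5
  2×2 = 4 → write 4
  2×2 = 4 → write 4
  7×2 = 14 → write 6 carry 1
  1×2+1 = 3 → write 3
  3×2 = 6 → write 6

0o6364457401046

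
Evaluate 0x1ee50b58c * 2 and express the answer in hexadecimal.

0x3dca16b18

Multiply each base-16 digit by 2, carrying:
  c×2 = 24 → write 8 carry 1
  8×2+1 = 17 → write 1 carry 1
  5×2+1 = 11 → write b
  b×2 = 22 → write 6 carry 1
  0×2+1 = 1 → write 1
  5×2 = 10 → write a
  e×2 = 28 → write c carry 1
  e×2+1 = 29 → write d carry 1
  1×2+1 = 3 → write 3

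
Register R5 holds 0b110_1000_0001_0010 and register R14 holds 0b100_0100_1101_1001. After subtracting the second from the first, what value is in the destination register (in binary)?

0b10001100111001

Subtract column by column in base 2:
  0-1 → 1 (borrow)
  1-0-1 → 0
  0-0 → 0
  0-1 → 1 (borrow)
  1-1-1 → 1 (borrow)
  0-0-1 → 1 (borrow)
  0-1-1 → 0 (borrow)
  0-1-1 → 0 (borrow)
  0-0-1 → 1 (borrow)
  0-0-1 → 1 (borrow)
  0-1-1 → 0 (borrow)
  1-0-1 → 0
  0-0 → 0
  1-0 → 1
  1-1 → 0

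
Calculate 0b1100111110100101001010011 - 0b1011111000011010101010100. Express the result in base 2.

Subtract column by column in base 2:
  1-0 → 1
  1-0 → 1
  0-1 → 1 (borrow)
  0-0-1 → 1 (borrow)
  1-1-1 → 1 (borrow)
  0-0-1 → 1 (borrow)
  1-1-1 → 1 (borrow)
  0-0-1 → 1 (borrow)
  0-1-1 → 0 (borrow)
  1-0-1 → 0
  0-1 → 1 (borrow)
  1-0-1 → 0
  0-1 → 1 (borrow)
  0-1-1 → 0 (borrow)
  1-0-1 → 0
  0-0 → 0
  1-0 → 1
  1-0 → 1
  1-1 → 0
  1-1 → 0
  1-1 → 0
  0-1 → 1 (borrow)
  0-1-1 → 0 (borrow)
  1-0-1 → 0
  1-1 → 0

0b1000110001010011111111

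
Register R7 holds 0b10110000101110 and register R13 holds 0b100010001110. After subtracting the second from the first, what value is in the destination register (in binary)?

Subtract column by column in base 2:
  0-0 → 0
  1-1 → 0
  1-1 → 0
  1-1 → 0
  0-0 → 0
  1-0 → 1
  0-0 → 0
  0-1 → 1 (borrow)
  0-0-1 → 1 (borrow)
  0-0-1 → 1 (borrow)
  1-0-1 → 0
  1-1 → 0
  0-0 → 0
  1-0 → 1

0b10001110100000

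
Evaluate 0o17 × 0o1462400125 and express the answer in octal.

Multiply each base-8 digit by 15, carrying:
  5×15 = 75 → write 3 carry 9
  2×15+9 = 39 → write 7 carry 4
  1×15+4 = 19 → write 3 carry 2
  0×15+2 = 2 → write 2
  0×15 = 0 → write 0
  4×15 = 60 → write 4 carry 7
  2×15+7 = 37 → write 5 carry 4
  6×15+4 = 94 → write 6 carry 11
  4×15+11 = 71 → write 7 carry 8
  1×15+8 = 23 → write 7 carry 2
  remaining carry: 2

0o27765402373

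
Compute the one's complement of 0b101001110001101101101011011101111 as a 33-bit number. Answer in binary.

0b010110001110010010010100100010000

Invert each bit: 101001110001101101101011011101111 → 010110001110010010010100100010000.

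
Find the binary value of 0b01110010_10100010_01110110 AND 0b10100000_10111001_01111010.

AND bit by bit (1 only where both bits are 1):
  011100101010001001110110
& 101000001011100101111010
= 001000001010000001110010

0b001000001010000001110010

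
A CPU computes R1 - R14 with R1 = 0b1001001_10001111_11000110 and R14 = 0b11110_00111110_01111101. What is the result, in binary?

Subtract column by column in base 2:
  0-1 → 1 (borrow)
  1-0-1 → 0
  1-1 → 0
  0-1 → 1 (borrow)
  0-1-1 → 0 (borrow)
  0-1-1 → 0 (borrow)
  1-1-1 → 1 (borrow)
  1-0-1 → 0
  1-0 → 1
  1-1 → 0
  1-1 → 0
  1-1 → 0
  0-1 → 1 (borrow)
  0-1-1 → 0 (borrow)
  0-0-1 → 1 (borrow)
  1-0-1 → 0
  1-0 → 1
  0-1 → 1 (borrow)
  0-1-1 → 0 (borrow)
  1-1-1 → 1 (borrow)
  0-1-1 → 0 (borrow)
  0-0-1 → 1 (borrow)
  1-0-1 → 0

0b1010110101000101001001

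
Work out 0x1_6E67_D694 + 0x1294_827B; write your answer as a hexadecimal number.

0x180FC590F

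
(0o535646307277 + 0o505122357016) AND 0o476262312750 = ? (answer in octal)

0o42260202310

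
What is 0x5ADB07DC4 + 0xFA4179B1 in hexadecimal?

0x6A7F1F775

Add column by column in base 16, right to left:
  4+1 = 5
  C+B = 7 carry 1
  D+9+1 = 7 carry 1
  7+7+1 = F
  0+1 = 1
  B+4 = F
  D+A = 7 carry 1
  A+F+1 = A carry 1
  5+0+1 = 6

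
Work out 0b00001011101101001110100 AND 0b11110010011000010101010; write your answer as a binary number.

AND bit by bit (1 only where both bits are 1):
  00001011101101001110100
& 11110010011000010101010
= 00000010001000000100000

0b00000010001000000100000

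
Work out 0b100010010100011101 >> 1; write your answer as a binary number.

0b10001001010001110

Right shift by 1: drop the 1 least-significant bit.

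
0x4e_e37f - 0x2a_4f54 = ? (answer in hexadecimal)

Subtract column by column in base 16:
  f-4 → b
  7-5 → 2
  3-f → 4 (borrow)
  e-4-1 → 9
  e-a → 4
  4-2 → 2

0x24942b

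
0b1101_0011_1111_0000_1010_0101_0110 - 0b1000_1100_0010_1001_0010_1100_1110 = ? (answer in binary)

0b100011111000111011110001000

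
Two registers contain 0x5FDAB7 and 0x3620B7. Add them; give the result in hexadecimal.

0x95FB6E

Add column by column in base 16, right to left:
  7+7 = E
  B+B = 6 carry 1
  A+0+1 = B
  D+2 = F
  F+6 = 5 carry 1
  5+3+1 = 9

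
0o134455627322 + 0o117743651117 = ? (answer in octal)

0o254421500441

Add column by column in base 8, right to left:
  2+7 = 1 carry 1
  2+1+1 = 4
  3+1 = 4
  7+1 = 0 carry 1
  2+5+1 = 0 carry 1
  6+6+1 = 5 carry 1
  5+3+1 = 1 carry 1
  5+4+1 = 2 carry 1
  4+7+1 = 4 carry 1
  4+7+1 = 4 carry 1
  3+1+1 = 5
  1+1 = 2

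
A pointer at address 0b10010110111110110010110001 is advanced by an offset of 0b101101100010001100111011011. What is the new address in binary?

0b1000000011010000011010001100

Add column by column in base 2, right to left:
  1+1 = 0 carry 1
  0+1+1 = 0 carry 1
  0+0+1 = 1
  0+1 = 1
  1+1 = 0 carry 1
  1+0+1 = 0 carry 1
  0+1+1 = 0 carry 1
  1+1+1 = 1 carry 1
  0+1+1 = 0 carry 1
  0+0+1 = 1
  1+0 = 1
  1+1 = 0 carry 1
  0+1+1 = 0 carry 1
  1+0+1 = 0 carry 1
  1+0+1 = 0 carry 1
  1+0+1 = 0 carry 1
  1+1+1 = 1 carry 1
  1+0+1 = 0 carry 1
  0+0+1 = 1
  1+0 = 1
  1+1 = 0 carry 1
  0+1+1 = 0 carry 1
  1+0+1 = 0 carry 1
  0+1+1 = 0 carry 1
  0+1+1 = 0 carry 1
  1+0+1 = 0 carry 1
  0+1+1 = 0 carry 1
  final carry 1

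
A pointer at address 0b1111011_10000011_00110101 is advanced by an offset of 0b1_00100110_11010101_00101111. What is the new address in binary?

Add column by column in base 2, right to left:
  1+1 = 0 carry 1
  0+1+1 = 0 carry 1
  1+1+1 = 1 carry 1
  0+1+1 = 0 carry 1
  1+0+1 = 0 carry 1
  1+1+1 = 1 carry 1
  0+0+1 = 1
  0+0 = 0
  1+1 = 0 carry 1
  1+0+1 = 0 carry 1
  0+1+1 = 0 carry 1
  0+0+1 = 1
  0+1 = 1
  0+0 = 0
  0+1 = 1
  1+1 = 0 carry 1
  1+0+1 = 0 carry 1
  1+1+1 = 1 carry 1
  0+1+1 = 0 carry 1
  1+0+1 = 0 carry 1
  1+0+1 = 0 carry 1
  1+1+1 = 1 carry 1
  1+0+1 = 0 carry 1
  0+0+1 = 1
  0+1 = 1

0b1101000100101100001100100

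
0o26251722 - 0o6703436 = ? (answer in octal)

0o17346264

Subtract column by column in base 8:
  2-6 → 4 (borrow)
  2-3-1 → 6 (borrow)
  7-4-1 → 2
  1-3 → 6 (borrow)
  5-0-1 → 4
  2-7 → 3 (borrow)
  6-6-1 → 7 (borrow)
  2-0-1 → 1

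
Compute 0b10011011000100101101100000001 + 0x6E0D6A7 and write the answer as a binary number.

0b11010010000110011000110101000

0x6E0D6A7 = 0b110111000001101011010100111 in binary.
Add column by column in base 2, right to left:
  1+1 = 0 carry 1
  0+1+1 = 0 carry 1
  0+1+1 = 0 carry 1
  0+0+1 = 1
  0+0 = 0
  0+1 = 1
  0+0 = 0
  0+1 = 1
  1+0 = 1
  1+1 = 0 carry 1
  0+1+1 = 0 carry 1
  1+0+1 = 0 carry 1
  1+1+1 = 1 carry 1
  0+0+1 = 1
  1+1 = 0 carry 1
  0+1+1 = 0 carry 1
  0+0+1 = 1
  1+0 = 1
  0+0 = 0
  0+0 = 0
  0+0 = 0
  1+1 = 0 carry 1
  1+1+1 = 1 carry 1
  0+1+1 = 0 carry 1
  1+0+1 = 0 carry 1
  1+1+1 = 1 carry 1
  0+1+1 = 0 carry 1
  0+0+1 = 1
  1+0 = 1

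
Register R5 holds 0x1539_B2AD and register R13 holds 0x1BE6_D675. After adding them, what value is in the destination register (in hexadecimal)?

Add column by column in base 16, right to left:
  D+5 = 2 carry 1
  A+7+1 = 2 carry 1
  2+6+1 = 9
  B+D = 8 carry 1
  9+6+1 = 0 carry 1
  3+E+1 = 2 carry 1
  5+B+1 = 1 carry 1
  1+1+1 = 3

0x31208922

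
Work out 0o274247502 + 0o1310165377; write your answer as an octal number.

0o1604435101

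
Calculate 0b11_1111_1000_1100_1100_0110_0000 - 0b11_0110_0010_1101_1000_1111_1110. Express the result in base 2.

Subtract column by column in base 2:
  0-0 → 0
  0-1 → 1 (borrow)
  0-1-1 → 0 (borrow)
  0-1-1 → 0 (borrow)
  0-1-1 → 0 (borrow)
  1-1-1 → 1 (borrow)
  1-1-1 → 1 (borrow)
  0-1-1 → 0 (borrow)
  0-0-1 → 1 (borrow)
  0-0-1 → 1 (borrow)
  1-0-1 → 0
  1-1 → 0
  0-1 → 1 (borrow)
  0-0-1 → 1 (borrow)
  1-1-1 → 1 (borrow)
  1-1-1 → 1 (borrow)
  0-0-1 → 1 (borrow)
  0-1-1 → 0 (borrow)
  0-0-1 → 1 (borrow)
  1-0-1 → 0
  1-0 → 1
  1-1 → 0
  1-1 → 0
  1-0 → 1
  1-1 → 0
  1-1 → 0

0b100101011111001101100010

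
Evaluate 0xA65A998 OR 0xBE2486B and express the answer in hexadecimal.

0xBE7E9FB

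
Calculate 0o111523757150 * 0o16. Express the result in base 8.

0o2007227424660

Multiply each base-8 digit by 14, carrying:
  0×14 = 0 → write 0
  5×14 = 70 → write 6 carry 8
  1×14+8 = 22 → write 6 carry 2
  7×14+2 = 100 → write 4 carry 12
  5×14+12 = 82 → write 2 carry 10
  7×14+10 = 108 → write 4 carry 13
  3×14+13 = 55 → write 7 carry 6
  2×14+6 = 34 → write 2 carry 4
  5×14+4 = 74 → write 2 carry 9
  1×14+9 = 23 → write 7 carry 2
  1×14+2 = 16 → write 0 carry 2
  1×14+2 = 16 → write 0 carry 2
  remaining carry: 2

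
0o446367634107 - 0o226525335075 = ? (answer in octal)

0o217642277012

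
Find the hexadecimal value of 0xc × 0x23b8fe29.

Multiply each base-16 digit by 12, carrying:
  9×12 = 108 → write c carry 6
  2×12+6 = 30 → write e carry 1
  e×12+1 = 169 → write 9 carry 10
  f×12+10 = 190 → write e carry 11
  8×12+11 = 107 → write b carry 6
  b×12+6 = 138 → write a carry 8
  3×12+8 = 44 → write c carry 2
  2×12+2 = 26 → write a carry 1
  remaining carry: 1

0x1acabe9ec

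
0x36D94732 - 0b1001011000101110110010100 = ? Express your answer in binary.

0x36D94732 = 0b110110110110010100011100110010 in binary.
Subtract column by column in base 2:
  0-0 → 0
  1-0 → 1
  0-1 → 1 (borrow)
  0-0-1 → 1 (borrow)
  1-1-1 → 1 (borrow)
  1-0-1 → 0
  0-0 → 0
  0-1 → 1 (borrow)
  1-1-1 → 1 (borrow)
  1-0-1 → 0
  1-1 → 0
  0-1 → 1 (borrow)
  0-1-1 → 0 (borrow)
  0-0-1 → 1 (borrow)
  1-1-1 → 1 (borrow)
  0-0-1 → 1 (borrow)
  1-0-1 → 0
  0-0 → 0
  0-1 → 1 (borrow)
  1-1-1 → 1 (borrow)
  1-0-1 → 0
  0-1 → 1 (borrow)
  1-0-1 → 0
  1-0 → 1
  0-1 → 1 (borrow)
  1-0-1 → 0
  1-0 → 1
  0-0 → 0
  1-0 → 1
  1-0 → 1

0b110101101011001110100110011110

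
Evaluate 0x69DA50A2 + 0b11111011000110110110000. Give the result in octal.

0x69DA50A2 = 0o15166450242 in octal.
0b11111011000110110110000 = 0o37306660 in octal.
Add column by column in base 8, right to left:
  2+0 = 2
  4+6 = 2 carry 1
  2+6+1 = 1 carry 1
  0+6+1 = 7
  5+0 = 5
  4+3 = 7
  6+7 = 5 carry 1
  6+3+1 = 2 carry 1
  1+0+1 = 2
  5+0 = 5
  1+0 = 1

0o15225757122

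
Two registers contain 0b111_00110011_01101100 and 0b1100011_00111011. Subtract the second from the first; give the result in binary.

0b1101101000000110001

Subtract column by column in base 2:
  0-1 → 1 (borrow)
  0-1-1 → 0 (borrow)
  1-0-1 → 0
  1-1 → 0
  0-1 → 1 (borrow)
  1-1-1 → 1 (borrow)
  1-0-1 → 0
  0-0 → 0
  1-1 → 0
  1-1 → 0
  0-0 → 0
  0-0 → 0
  1-0 → 1
  1-1 → 0
  0-1 → 1 (borrow)
  0-0-1 → 1 (borrow)
  1-0-1 → 0
  1-0 → 1
  1-0 → 1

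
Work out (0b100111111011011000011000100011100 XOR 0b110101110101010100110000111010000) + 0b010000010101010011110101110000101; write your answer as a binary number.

First 0b100111111011011000011000100011100 XOR 0b110101110101010100110000111010000 = 0b010010001110001100101000011001100.
Add column by column in base 2, right to left:
  0+1 = 1
  0+0 = 0
  1+1 = 0 carry 1
  1+0+1 = 0 carry 1
  0+0+1 = 1
  0+0 = 0
  1+0 = 1
  1+1 = 0 carry 1
  0+1+1 = 0 carry 1
  0+1+1 = 0 carry 1
  0+0+1 = 1
  0+1 = 1
  1+0 = 1
  0+1 = 1
  1+1 = 0 carry 1
  0+1+1 = 0 carry 1
  0+1+1 = 0 carry 1
  1+0+1 = 0 carry 1
  1+0+1 = 0 carry 1
  0+1+1 = 0 carry 1
  0+0+1 = 1
  0+1 = 1
  1+0 = 1
  1+1 = 0 carry 1
  1+0+1 = 0 carry 1
  0+1+1 = 0 carry 1
  0+0+1 = 1
  0+0 = 0
  1+0 = 1
  0+0 = 0
  0+0 = 0
  1+1 = 0 carry 1
  final carry 1

0b100010100011100000011110001010001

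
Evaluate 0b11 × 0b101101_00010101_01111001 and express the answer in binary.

0b100001110100000001101011

Multiply each base-2 digit by 3, carrying:
  1×3 = 3 → write 1 carry 1
  0×3+1 = 1 → write 1
  0×3 = 0 → write 0
  1×3 = 3 → write 1 carry 1
  1×3+1 = 4 → write 0 carry 2
  1×3+2 = 5 → write 1 carry 2
  1×3+2 = 5 → write 1 carry 2
  0×3+2 = 2 → write 0 carry 1
  1×3+1 = 4 → write 0 carry 2
  0×3+2 = 2 → write 0 carry 1
  1×3+1 = 4 → write 0 carry 2
  0×3+2 = 2 → write 0 carry 1
  1×3+1 = 4 → write 0 carry 2
  0×3+2 = 2 → write 0 carry 1
  0×3+1 = 1 → write 1
  0×3 = 0 → write 0
  1×3 = 3 → write 1 carry 1
  0×3+1 = 1 → write 1
  1×3 = 3 → write 1 carry 1
  1×3+1 = 4 → write 0 carry 2
  0×3+2 = 2 → write 0 carry 1
  1×3+1 = 4 → write 0 carry 2
  remaining carry: 10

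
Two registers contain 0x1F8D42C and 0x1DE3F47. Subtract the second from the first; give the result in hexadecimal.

Subtract column by column in base 16:
  C-7 → 5
  2-4 → E (borrow)
  4-F-1 → 4 (borrow)
  D-3-1 → 9
  8-E → A (borrow)
  F-D-1 → 1
  1-1 → 0

0x1A94E5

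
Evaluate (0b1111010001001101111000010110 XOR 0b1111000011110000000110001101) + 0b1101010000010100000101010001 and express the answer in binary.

0b1101100011010010000011101100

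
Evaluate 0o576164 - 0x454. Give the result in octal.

0x454 = 0o2124 in octal.
Subtract column by column in base 8:
  4-4 → 0
  6-2 → 4
  1-1 → 0
  6-2 → 4
  7-0 → 7
  5-0 → 5

0o574040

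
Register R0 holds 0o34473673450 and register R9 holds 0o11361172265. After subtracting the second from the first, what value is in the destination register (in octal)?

Subtract column by column in base 8:
  0-5 → 3 (borrow)
  5-6-1 → 6 (borrow)
  4-2-1 → 1
  3-2 → 1
  7-7 → 0
  6-1 → 5
  3-1 → 2
  7-6 → 1
  4-3 → 1
  4-1 → 3
  3-1 → 2

0o23112501163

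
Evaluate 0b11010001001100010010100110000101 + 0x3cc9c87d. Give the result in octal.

0o41576571002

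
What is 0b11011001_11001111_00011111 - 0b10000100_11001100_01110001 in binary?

0b10101010000001010101110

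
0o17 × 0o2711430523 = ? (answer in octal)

Multiply each base-8 digit by 15, carrying:
  3×15 = 45 → write 5 carry 5
  2×15+5 = 35 → write 3 carry 4
  5×15+4 = 79 → write 7 carry 9
  0×15+9 = 9 → write 1 carry 1
  3×15+1 = 46 → write 6 carry 5
  4×15+5 = 65 → write 1 carry 8
  1×15+8 = 23 → write 7 carry 2
  1×15+2 = 17 → write 1 carry 2
  7×15+2 = 107 → write 3 carry 13
  2×15+13 = 43 → write 3 carry 5
  remaining carry: 5

0o53317161735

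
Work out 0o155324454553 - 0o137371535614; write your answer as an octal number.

0o15732716737

Subtract column by column in base 8:
  3-4 → 7 (borrow)
  5-1-1 → 3
  5-6 → 7 (borrow)
  4-5-1 → 6 (borrow)
  5-3-1 → 1
  4-5 → 7 (borrow)
  4-1-1 → 2
  2-7 → 3 (borrow)
  3-3-1 → 7 (borrow)
  5-7-1 → 5 (borrow)
  5-3-1 → 1
  1-1 → 0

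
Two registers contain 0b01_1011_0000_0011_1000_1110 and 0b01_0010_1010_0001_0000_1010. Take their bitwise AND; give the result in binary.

0b0100100000000100001010

AND bit by bit (1 only where both bits are 1):
  0110110000001110001110
& 0100101010000100001010
= 0100100000000100001010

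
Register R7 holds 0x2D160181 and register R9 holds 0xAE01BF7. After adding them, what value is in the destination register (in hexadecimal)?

0x37F61D78

Add column by column in base 16, right to left:
  1+7 = 8
  8+F = 7 carry 1
  1+B+1 = D
  0+1 = 1
  6+0 = 6
  1+E = F
  D+A = 7 carry 1
  2+0+1 = 3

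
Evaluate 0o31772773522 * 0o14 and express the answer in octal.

Multiply each base-8 digit by 12, carrying:
  2×12 = 24 → write 0 carry 3
  2×12+3 = 27 → write 3 carry 3
  5×12+3 = 63 → write 7 carry 7
  3×12+7 = 43 → write 3 carry 5
  7×12+5 = 89 → write 1 carry 11
  7×12+11 = 95 → write 7 carry 11
  2×12+11 = 35 → write 3 carry 4
  7×12+4 = 88 → write 0 carry 11
  7×12+11 = 95 → write 7 carry 11
  1×12+11 = 23 → write 7 carry 2
  3×12+2 = 38 → write 6 carry 4
  remaining carry: 4

0o467703713730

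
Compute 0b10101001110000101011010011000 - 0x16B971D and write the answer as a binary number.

0b10011110011001011111101111011

0x16B971D = 0b1011010111001011100011101 in binary.
Subtract column by column in base 2:
  0-1 → 1 (borrow)
  0-0-1 → 1 (borrow)
  0-1-1 → 0 (borrow)
  1-1-1 → 1 (borrow)
  1-1-1 → 1 (borrow)
  0-0-1 → 1 (borrow)
  0-0-1 → 1 (borrow)
  1-0-1 → 0
  0-1 → 1 (borrow)
  1-1-1 → 1 (borrow)
  1-1-1 → 1 (borrow)
  0-0-1 → 1 (borrow)
  1-1-1 → 1 (borrow)
  0-0-1 → 1 (borrow)
  1-0-1 → 0
  0-1 → 1 (borrow)
  0-1-1 → 0 (borrow)
  0-1-1 → 0 (borrow)
  0-0-1 → 1 (borrow)
  1-1-1 → 1 (borrow)
  1-0-1 → 0
  1-1 → 0
  0-1 → 1 (borrow)
  0-0-1 → 1 (borrow)
  1-1-1 → 1 (borrow)
  0-0-1 → 1 (borrow)
  1-0-1 → 0
  0-0 → 0
  1-0 → 1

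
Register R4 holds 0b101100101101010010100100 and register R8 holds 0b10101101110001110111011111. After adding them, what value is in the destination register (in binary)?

0b11011010011111001010000011

Add column by column in base 2, right to left:
  0+1 = 1
  0+1 = 1
  1+1 = 0 carry 1
  0+1+1 = 0 carry 1
  0+1+1 = 0 carry 1
  1+0+1 = 0 carry 1
  0+1+1 = 0 carry 1
  1+1+1 = 1 carry 1
  0+1+1 = 0 carry 1
  0+0+1 = 1
  1+1 = 0 carry 1
  0+1+1 = 0 carry 1
  1+1+1 = 1 carry 1
  0+0+1 = 1
  1+0 = 1
  1+0 = 1
  0+1 = 1
  1+1 = 0 carry 1
  0+1+1 = 0 carry 1
  0+0+1 = 1
  1+1 = 0 carry 1
  1+1+1 = 1 carry 1
  0+0+1 = 1
  1+1 = 0 carry 1
  0+0+1 = 1
  0+1 = 1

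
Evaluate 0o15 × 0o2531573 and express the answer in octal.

0o42616477

Multiply each base-8 digit by 13, carrying:
  3×13 = 39 → write 7 carry 4
  7×13+4 = 95 → write 7 carry 11
  5×13+11 = 76 → write 4 carry 9
  1×13+9 = 22 → write 6 carry 2
  3×13+2 = 41 → write 1 carry 5
  5×13+5 = 70 → write 6 carry 8
  2×13+8 = 34 → write 2 carry 4
  remaining carry: 4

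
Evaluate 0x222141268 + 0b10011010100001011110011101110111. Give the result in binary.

0b1010111100100110011111100111011111

0x222141268 = 0b1000100010000101000001001001101000 in binary.
Add column by column in base 2, right to left:
  0+1 = 1
  0+1 = 1
  0+1 = 1
  1+0 = 1
  0+1 = 1
  1+1 = 0 carry 1
  1+1+1 = 1 carry 1
  0+0+1 = 1
  0+1 = 1
  1+1 = 0 carry 1
  0+1+1 = 0 carry 1
  0+0+1 = 1
  1+0 = 1
  0+1 = 1
  0+1 = 1
  0+1 = 1
  0+1 = 1
  0+0 = 0
  1+1 = 0 carry 1
  0+0+1 = 1
  1+0 = 1
  0+0 = 0
  0+0 = 0
  0+1 = 1
  0+0 = 0
  1+1 = 0 carry 1
  0+0+1 = 1
  0+1 = 1
  0+1 = 1
  1+0 = 1
  0+0 = 0
  0+1 = 1
  0+0 = 0
  1+0 = 1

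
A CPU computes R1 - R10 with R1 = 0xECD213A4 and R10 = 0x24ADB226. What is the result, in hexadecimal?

0xC824617E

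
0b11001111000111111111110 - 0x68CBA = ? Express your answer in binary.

0b11000010000001101000100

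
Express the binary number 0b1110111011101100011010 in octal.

0o16735432

Group the bits in threes: 001 110 111 011 101 100 011 010 → 16735432.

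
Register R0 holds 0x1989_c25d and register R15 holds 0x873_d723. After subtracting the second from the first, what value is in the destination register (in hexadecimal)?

0x1115eb3a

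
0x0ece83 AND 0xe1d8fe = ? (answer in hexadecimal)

0x00c882

AND each hex digit independently (no carries):
  0&e=0, e&1=0, c&d=c, e&8=8, 8&f=8, 3&e=2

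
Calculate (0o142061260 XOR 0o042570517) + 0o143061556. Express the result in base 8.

0o243573555

First 0o142061260 XOR 0o042570517 = 0o100511777.
Add column by column in base 8, right to left:
  7+6 = 5 carry 1
  7+5+1 = 5 carry 1
  7+5+1 = 5 carry 1
  1+1+1 = 3
  1+6 = 7
  5+0 = 5
  0+3 = 3
  0+4 = 4
  1+1 = 2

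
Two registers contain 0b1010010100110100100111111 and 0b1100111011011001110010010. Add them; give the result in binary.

0b10111010000001110011010001

Add column by column in base 2, right to left:
  1+0 = 1
  1+1 = 0 carry 1
  1+0+1 = 0 carry 1
  1+0+1 = 0 carry 1
  1+1+1 = 1 carry 1
  1+0+1 = 0 carry 1
  0+0+1 = 1
  0+1 = 1
  1+1 = 0 carry 1
  0+1+1 = 0 carry 1
  0+0+1 = 1
  1+0 = 1
  0+1 = 1
  1+1 = 0 carry 1
  1+0+1 = 0 carry 1
  0+1+1 = 0 carry 1
  0+1+1 = 0 carry 1
  1+0+1 = 0 carry 1
  0+1+1 = 0 carry 1
  1+1+1 = 1 carry 1
  0+1+1 = 0 carry 1
  0+0+1 = 1
  1+0 = 1
  0+1 = 1
  1+1 = 0 carry 1
  final carry 1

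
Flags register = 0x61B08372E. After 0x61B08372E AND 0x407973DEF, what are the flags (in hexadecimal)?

AND each hex digit independently (no carries):
  6&4=4, 1&0=0, B&7=3, 0&9=0, 8&7=0, 3&3=3, 7&D=5, 2&E=2, E&F=E

0x40300352E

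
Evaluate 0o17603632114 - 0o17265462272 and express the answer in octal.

Subtract column by column in base 8:
  4-2 → 2
  1-7 → 2 (borrow)
  1-2-1 → 6 (borrow)
  2-2-1 → 7 (borrow)
  3-6-1 → 4 (borrow)
  6-4-1 → 1
  3-5 → 6 (borrow)
  0-6-1 → 1 (borrow)
  6-2-1 → 3
  7-7 → 0
  1-1 → 0

0o316147622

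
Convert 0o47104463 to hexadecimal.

0x9c8933

Each octal digit is 3 bits: 4=100 7=111 1=001 0=000 4=100 4=100 6=110 3=011.
Group the bits into nibbles: 1001 1100 1000 1001 0011 0011 → 9c8933.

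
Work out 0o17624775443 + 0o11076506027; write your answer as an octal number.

0o30723503472

Add column by column in base 8, right to left:
  3+7 = 2 carry 1
  4+2+1 = 7
  4+0 = 4
  5+6 = 3 carry 1
  7+0+1 = 0 carry 1
  7+5+1 = 5 carry 1
  4+6+1 = 3 carry 1
  2+7+1 = 2 carry 1
  6+0+1 = 7
  7+1 = 0 carry 1
  1+1+1 = 3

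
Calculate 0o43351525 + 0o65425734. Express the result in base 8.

Add column by column in base 8, right to left:
  5+4 = 1 carry 1
  2+3+1 = 6
  5+7 = 4 carry 1
  1+5+1 = 7
  5+2 = 7
  3+4 = 7
  3+5 = 0 carry 1
  4+6+1 = 3 carry 1
  final carry 1

0o130777461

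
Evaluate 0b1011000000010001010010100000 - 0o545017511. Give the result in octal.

0o533172527

0b1011000000010001010010100000 = 0o1300212240 in octal.
Subtract column by column in base 8:
  0-1 → 7 (borrow)
  4-1-1 → 2
  2-5 → 5 (borrow)
  2-7-1 → 2 (borrow)
  1-1-1 → 7 (borrow)
  2-0-1 → 1
  0-5 → 3 (borrow)
  0-4-1 → 3 (borrow)
  3-5-1 → 5 (borrow)
  1-0-1 → 0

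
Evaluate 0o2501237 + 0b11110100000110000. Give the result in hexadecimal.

0xC6ACF

0o2501237 = 0xA829F in hexadecimal.
0b11110100000110000 = 0x1E830 in hexadecimal.
Add column by column in base 16, right to left:
  F+0 = F
  9+3 = C
  2+8 = A
  8+E = 6 carry 1
  A+1+1 = C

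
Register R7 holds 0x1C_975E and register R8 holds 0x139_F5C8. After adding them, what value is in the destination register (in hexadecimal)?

Add column by column in base 16, right to left:
  E+8 = 6 carry 1
  5+C+1 = 2 carry 1
  7+5+1 = D
  9+F = 8 carry 1
  C+9+1 = 6 carry 1
  1+3+1 = 5
  0+1 = 1

0x1568D26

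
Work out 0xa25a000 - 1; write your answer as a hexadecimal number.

The trailing 3 digits are 0, so subtracting 1 borrows through: they become F and the next digit up decrements.

0xa259fff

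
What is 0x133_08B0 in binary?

0b1001100110000100010110000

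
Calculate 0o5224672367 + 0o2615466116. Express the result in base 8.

Add column by column in base 8, right to left:
  7+6 = 5 carry 1
  6+1+1 = 0 carry 1
  3+1+1 = 5
  2+6 = 0 carry 1
  7+6+1 = 6 carry 1
  6+4+1 = 3 carry 1
  4+5+1 = 2 carry 1
  2+1+1 = 4
  2+6 = 0 carry 1
  5+2+1 = 0 carry 1
  final carry 1

0o10042360505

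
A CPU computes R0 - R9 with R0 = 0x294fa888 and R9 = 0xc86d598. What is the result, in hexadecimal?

0x1cc8d2f0

Subtract column by column in base 16:
  8-8 → 0
  8-9 → f (borrow)
  8-5-1 → 2
  a-d → d (borrow)
  f-6-1 → 8
  4-8 → c (borrow)
  9-c-1 → c (borrow)
  2-0-1 → 1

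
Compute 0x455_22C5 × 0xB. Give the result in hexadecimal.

Multiply each base-16 digit by 11, carrying:
  5×11 = 55 → write 7 carry 3
  C×11+3 = 135 → write 7 carry 8
  2×11+8 = 30 → write E carry 1
  2×11+1 = 23 → write 7 carry 1
  5×11+1 = 56 → write 8 carry 3
  5×11+3 = 58 → write A carry 3
  4×11+3 = 47 → write F carry 2
  remaining carry: 2

0x2FA87E77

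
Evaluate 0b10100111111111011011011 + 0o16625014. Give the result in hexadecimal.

0b10100111111111011011011 = 0x53FEDB in hexadecimal.
0o16625014 = 0x3B2A0C in hexadecimal.
Add column by column in base 16, right to left:
  B+C = 7 carry 1
  D+0+1 = E
  E+A = 8 carry 1
  F+2+1 = 2 carry 1
  3+B+1 = F
  5+3 = 8

0x8F28E7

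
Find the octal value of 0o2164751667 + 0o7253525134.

Add column by column in base 8, right to left:
  7+4 = 3 carry 1
  6+3+1 = 2 carry 1
  6+1+1 = 0 carry 1
  1+5+1 = 7
  5+2 = 7
  7+5 = 4 carry 1
  4+3+1 = 0 carry 1
  6+5+1 = 4 carry 1
  1+2+1 = 4
  2+7 = 1 carry 1
  final carry 1

0o11440477023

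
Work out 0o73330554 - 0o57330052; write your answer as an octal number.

Subtract column by column in base 8:
  4-2 → 2
  5-5 → 0
  5-0 → 5
  0-0 → 0
  3-3 → 0
  3-3 → 0
  3-7 → 4 (borrow)
  7-5-1 → 1

0o14000502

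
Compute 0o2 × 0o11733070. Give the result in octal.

0o23666160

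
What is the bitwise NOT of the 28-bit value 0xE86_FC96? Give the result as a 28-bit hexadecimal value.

0x1790369

Each hex digit d becomes F−d:
  E→1, 8→7, 6→9, F→0, C→3, 9→6, 6→9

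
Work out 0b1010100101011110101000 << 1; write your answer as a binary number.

0b10101001010111101010000

Left shift by 1: append 1 zero bit.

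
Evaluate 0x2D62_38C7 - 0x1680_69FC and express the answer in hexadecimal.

0x16E1CECB

Subtract column by column in base 16:
  7-C → B (borrow)
  C-F-1 → C (borrow)
  8-9-1 → E (borrow)
  3-6-1 → C (borrow)
  2-0-1 → 1
  6-8 → E (borrow)
  D-6-1 → 6
  2-1 → 1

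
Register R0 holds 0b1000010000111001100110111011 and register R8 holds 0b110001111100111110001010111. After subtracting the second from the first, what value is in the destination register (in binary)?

0b10000001010001110101100100

Subtract column by column in base 2:
  1-1 → 0
  1-1 → 0
  0-1 → 1 (borrow)
  1-0-1 → 0
  1-1 → 0
  1-0 → 1
  0-1 → 1 (borrow)
  1-0-1 → 0
  1-0 → 1
  0-0 → 0
  0-1 → 1 (borrow)
  1-1-1 → 1 (borrow)
  1-1-1 → 1 (borrow)
  0-1-1 → 0 (borrow)
  0-1-1 → 0 (borrow)
  1-0-1 → 0
  1-0 → 1
  1-1 → 0
  0-1 → 1 (borrow)
  0-1-1 → 0 (borrow)
  0-1-1 → 0 (borrow)
  0-1-1 → 0 (borrow)
  1-0-1 → 0
  0-0 → 0
  0-0 → 0
  0-1 → 1 (borrow)
  0-1-1 → 0 (borrow)
  1-0-1 → 0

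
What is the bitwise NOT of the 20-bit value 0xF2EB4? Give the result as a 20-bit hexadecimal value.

0x0D14B

Each hex digit d becomes F−d:
  F→0, 2→D, E→1, B→4, 4→B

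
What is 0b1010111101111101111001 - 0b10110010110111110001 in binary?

0b1000001011000110001000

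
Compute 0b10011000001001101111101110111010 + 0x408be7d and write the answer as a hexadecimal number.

0x9c2fba37

0b10011000001001101111101110111010 = 0x9826fbba in hexadecimal.
Add column by column in base 16, right to left:
  a+d = 7 carry 1
  b+7+1 = 3 carry 1
  b+e+1 = a carry 1
  f+b+1 = b carry 1
  6+8+1 = f
  2+0 = 2
  8+4 = c
  9+0 = 9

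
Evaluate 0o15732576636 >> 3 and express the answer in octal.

Shifting right by 3 bits = 1 oct digit: drop the last 1.

0o1573257663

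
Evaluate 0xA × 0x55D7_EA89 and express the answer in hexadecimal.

Multiply each base-16 digit by 10, carrying:
  9×10 = 90 → write A carry 5
  8×10+5 = 85 → write 5 carry 5
  A×10+5 = 105 → write 9 carry 6
  E×10+6 = 146 → write 2 carry 9
  7×10+9 = 79 → write F carry 4
  D×10+4 = 134 → write 6 carry 8
  5×10+8 = 58 → write A carry 3
  5×10+3 = 53 → write 5 carry 3
  remaining carry: 3

0x35A6F295A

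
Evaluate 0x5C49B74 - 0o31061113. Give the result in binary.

0b101011000000011100100101001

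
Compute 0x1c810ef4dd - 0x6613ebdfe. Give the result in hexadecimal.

0x161fd036df

Subtract column by column in base 16:
  d-e → f (borrow)
  d-f-1 → d (borrow)
  4-d-1 → 6 (borrow)
  f-b-1 → 3
  e-e → 0
  0-3 → d (borrow)
  1-1-1 → f (borrow)
  8-6-1 → 1
  c-6 → 6
  1-0 → 1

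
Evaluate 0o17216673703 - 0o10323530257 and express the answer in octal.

Subtract column by column in base 8:
  3-7 → 4 (borrow)
  0-5-1 → 2 (borrow)
  7-2-1 → 4
  3-0 → 3
  7-3 → 4
  6-5 → 1
  6-3 → 3
  1-2 → 7 (borrow)
  2-3-1 → 6 (borrow)
  7-0-1 → 6
  1-1 → 0

0o6673143424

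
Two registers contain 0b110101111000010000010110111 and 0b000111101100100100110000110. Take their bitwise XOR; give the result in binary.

0b110010010100110100100110001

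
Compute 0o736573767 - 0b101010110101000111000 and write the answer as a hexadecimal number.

0o736573767 = 0x77af7f7 in hexadecimal.
0b101010110101000111000 = 0x156a38 in hexadecimal.
Subtract column by column in base 16:
  7-8 → f (borrow)
  f-3-1 → b
  7-a → d (borrow)
  f-6-1 → 8
  a-5 → 5
  7-1 → 6
  7-0 → 7

0x7658dbf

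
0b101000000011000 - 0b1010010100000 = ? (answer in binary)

0b11101101111000

Subtract column by column in base 2:
  0-0 → 0
  0-0 → 0
  0-0 → 0
  1-0 → 1
  1-0 → 1
  0-1 → 1 (borrow)
  0-0-1 → 1 (borrow)
  0-1-1 → 0 (borrow)
  0-0-1 → 1 (borrow)
  0-0-1 → 1 (borrow)
  0-1-1 → 0 (borrow)
  0-0-1 → 1 (borrow)
  1-1-1 → 1 (borrow)
  0-0-1 → 1 (borrow)
  1-0-1 → 0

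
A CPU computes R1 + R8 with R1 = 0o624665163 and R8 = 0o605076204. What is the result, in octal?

Add column by column in base 8, right to left:
  3+4 = 7
  6+0 = 6
  1+2 = 3
  5+6 = 3 carry 1
  6+7+1 = 6 carry 1
  6+0+1 = 7
  4+5 = 1 carry 1
  2+0+1 = 3
  6+6 = 4 carry 1
  final carry 1

0o1431763367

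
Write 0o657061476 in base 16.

Each octal digit is 3 bits: 6=110 5=101 7=111 0=000 6=110 1=001 4=100 7=111 6=110.
Group the bits into nibbles: 0110 1011 1100 0110 0011 0011 1110 → 6BC633E.

0x6BC633E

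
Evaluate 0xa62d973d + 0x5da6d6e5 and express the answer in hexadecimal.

Add column by column in base 16, right to left:
  d+5 = 2 carry 1
  3+e+1 = 2 carry 1
  7+6+1 = e
  9+d = 6 carry 1
  d+6+1 = 4 carry 1
  2+a+1 = d
  6+d = 3 carry 1
  a+5+1 = 0 carry 1
  final carry 1

0x103d46e22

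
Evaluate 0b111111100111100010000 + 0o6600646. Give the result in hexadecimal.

0x3AD0B6

0b111111100111100010000 = 0x1FCF10 in hexadecimal.
0o6600646 = 0x1B01A6 in hexadecimal.
Add column by column in base 16, right to left:
  0+6 = 6
  1+A = B
  F+1 = 0 carry 1
  C+0+1 = D
  F+B = A carry 1
  1+1+1 = 3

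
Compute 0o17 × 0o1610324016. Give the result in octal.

0o32376154322

Multiply each base-8 digit by 15, carrying:
  6×15 = 90 → write 2 carry 11
  1×15+11 = 26 → write 2 carry 3
  0×15+3 = 3 → write 3
  4×15 = 60 → write 4 carry 7
  2×15+7 = 37 → write 5 carry 4
  3×15+4 = 49 → write 1 carry 6
  0×15+6 = 6 → write 6
  1×15 = 15 → write 7 carry 1
  6×15+1 = 91 → write 3 carry 11
  1×15+11 = 26 → write 2 carry 3
  remaining carry: 3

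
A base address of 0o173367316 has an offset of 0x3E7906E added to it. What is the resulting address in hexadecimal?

0x5D57F3C

0o173367316 = 0x1EDEECE in hexadecimal.
Add column by column in base 16, right to left:
  E+E = C carry 1
  C+6+1 = 3 carry 1
  E+0+1 = F
  E+9 = 7 carry 1
  D+7+1 = 5 carry 1
  E+E+1 = D carry 1
  1+3+1 = 5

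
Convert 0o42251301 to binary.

Each octal digit is 3 bits: 4=100 2=010 2=010 5=101 1=001 3=011 0=000 1=001.

0b100010010101001011000001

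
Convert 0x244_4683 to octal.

Expand each hex digit to 4 bits: 2=0010 4=0100 4=0100 4=0100 6=0110 8=1000 3=0011.
Group the bits in threes: 010 010 001 000 100 011 010 000 011 → 221043203.

0o221043203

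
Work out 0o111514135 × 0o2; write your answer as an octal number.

Multiply each base-8 digit by 2, carrying:
  5×2 = 10 → write 2 carry 1
  3×2+1 = 7 → write 7
  1×2 = 2 → write 2
  4×2 = 8 → write 0 carry 1
  1×2+1 = 3 → write 3
  5×2 = 10 → write 2 carry 1
  1×2+1 = 3 → write 3
  1×2 = 2 → write 2
  1×2 = 2 → write 2

0o223230272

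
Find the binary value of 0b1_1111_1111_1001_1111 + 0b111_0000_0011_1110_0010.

Add column by column in base 2, right to left:
  1+0 = 1
  1+1 = 0 carry 1
  1+0+1 = 0 carry 1
  1+0+1 = 0 carry 1
  1+0+1 = 0 carry 1
  0+1+1 = 0 carry 1
  0+1+1 = 0 carry 1
  1+1+1 = 1 carry 1
  1+1+1 = 1 carry 1
  1+1+1 = 1 carry 1
  1+0+1 = 0 carry 1
  1+0+1 = 0 carry 1
  1+0+1 = 0 carry 1
  1+0+1 = 0 carry 1
  1+0+1 = 0 carry 1
  1+0+1 = 0 carry 1
  1+1+1 = 1 carry 1
  0+1+1 = 0 carry 1
  0+1+1 = 0 carry 1
  final carry 1

0b10010000001110000001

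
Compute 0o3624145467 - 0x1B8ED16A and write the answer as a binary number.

0b10110000011111100111001101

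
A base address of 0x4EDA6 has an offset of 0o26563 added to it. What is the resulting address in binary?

0b1010001101100011001

0x4EDA6 = 0b1001110110110100110 in binary.
0o26563 = 0b10110101110011 in binary.
Add column by column in base 2, right to left:
  0+1 = 1
  1+1 = 0 carry 1
  1+0+1 = 0 carry 1
  0+0+1 = 1
  0+1 = 1
  1+1 = 0 carry 1
  0+1+1 = 0 carry 1
  1+0+1 = 0 carry 1
  1+1+1 = 1 carry 1
  0+0+1 = 1
  1+1 = 0 carry 1
  1+1+1 = 1 carry 1
  0+0+1 = 1
  1+1 = 0 carry 1
  1+0+1 = 0 carry 1
  1+0+1 = 0 carry 1
  0+0+1 = 1
  0+0 = 0
  1+0 = 1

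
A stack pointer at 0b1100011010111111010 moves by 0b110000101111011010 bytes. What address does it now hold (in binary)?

0b10010100000111010100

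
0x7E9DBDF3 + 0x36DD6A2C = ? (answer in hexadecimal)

0xB57B281F

Add column by column in base 16, right to left:
  3+C = F
  F+2 = 1 carry 1
  D+A+1 = 8 carry 1
  B+6+1 = 2 carry 1
  D+D+1 = B carry 1
  9+D+1 = 7 carry 1
  E+6+1 = 5 carry 1
  7+3+1 = B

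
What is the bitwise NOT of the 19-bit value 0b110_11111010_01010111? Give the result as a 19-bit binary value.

0b0010000010110101000

Invert each bit: 1101111101001010111 → 0010000010110101000.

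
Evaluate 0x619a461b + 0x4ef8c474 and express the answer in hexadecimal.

0xb0930a8f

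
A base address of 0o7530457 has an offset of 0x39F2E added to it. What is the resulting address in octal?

0o10450135

0x39F2E = 0o717456 in octal.
Add column by column in base 8, right to left:
  7+6 = 5 carry 1
  5+5+1 = 3 carry 1
  4+4+1 = 1 carry 1
  0+7+1 = 0 carry 1
  3+1+1 = 5
  5+7 = 4 carry 1
  7+0+1 = 0 carry 1
  final carry 1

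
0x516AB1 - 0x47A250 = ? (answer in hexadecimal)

0x9C861

Subtract column by column in base 16:
  1-0 → 1
  B-5 → 6
  A-2 → 8
  6-A → C (borrow)
  1-7-1 → 9 (borrow)
  5-4-1 → 0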